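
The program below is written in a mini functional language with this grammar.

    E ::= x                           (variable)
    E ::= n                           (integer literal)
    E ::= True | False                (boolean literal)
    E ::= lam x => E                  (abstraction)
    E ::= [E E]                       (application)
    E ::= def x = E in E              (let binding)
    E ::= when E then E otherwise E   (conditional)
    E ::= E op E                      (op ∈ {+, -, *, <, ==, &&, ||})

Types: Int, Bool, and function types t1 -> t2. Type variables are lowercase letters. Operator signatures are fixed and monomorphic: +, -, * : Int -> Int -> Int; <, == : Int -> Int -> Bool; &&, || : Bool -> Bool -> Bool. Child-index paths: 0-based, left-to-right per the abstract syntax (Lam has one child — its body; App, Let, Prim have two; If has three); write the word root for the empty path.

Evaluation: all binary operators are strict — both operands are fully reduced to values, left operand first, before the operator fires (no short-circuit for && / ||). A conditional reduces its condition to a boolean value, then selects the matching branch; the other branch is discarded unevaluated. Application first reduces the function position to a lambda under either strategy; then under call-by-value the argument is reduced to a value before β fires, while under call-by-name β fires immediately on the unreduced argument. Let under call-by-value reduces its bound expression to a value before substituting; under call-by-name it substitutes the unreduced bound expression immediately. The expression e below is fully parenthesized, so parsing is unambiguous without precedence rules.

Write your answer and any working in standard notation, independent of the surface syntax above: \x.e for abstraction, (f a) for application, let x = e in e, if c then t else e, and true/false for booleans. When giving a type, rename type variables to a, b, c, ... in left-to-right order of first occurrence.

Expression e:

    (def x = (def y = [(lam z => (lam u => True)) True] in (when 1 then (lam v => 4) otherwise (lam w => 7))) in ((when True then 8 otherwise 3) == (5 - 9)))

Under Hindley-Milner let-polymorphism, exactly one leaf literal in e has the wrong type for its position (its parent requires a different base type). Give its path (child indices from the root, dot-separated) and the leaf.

Derivation:
\u._ : b -> Bool
\z._ : a -> b -> Bool
  unify a -> b -> Bool ~ Bool -> c
  unify a ~ Bool
  unify b -> Bool ~ c
_ _ : b -> Bool
let y : forall. b -> Bool
  unify Int ~ Bool
  FAIL: mismatch Int ~ Bool

Answer: 0.1.0 : 1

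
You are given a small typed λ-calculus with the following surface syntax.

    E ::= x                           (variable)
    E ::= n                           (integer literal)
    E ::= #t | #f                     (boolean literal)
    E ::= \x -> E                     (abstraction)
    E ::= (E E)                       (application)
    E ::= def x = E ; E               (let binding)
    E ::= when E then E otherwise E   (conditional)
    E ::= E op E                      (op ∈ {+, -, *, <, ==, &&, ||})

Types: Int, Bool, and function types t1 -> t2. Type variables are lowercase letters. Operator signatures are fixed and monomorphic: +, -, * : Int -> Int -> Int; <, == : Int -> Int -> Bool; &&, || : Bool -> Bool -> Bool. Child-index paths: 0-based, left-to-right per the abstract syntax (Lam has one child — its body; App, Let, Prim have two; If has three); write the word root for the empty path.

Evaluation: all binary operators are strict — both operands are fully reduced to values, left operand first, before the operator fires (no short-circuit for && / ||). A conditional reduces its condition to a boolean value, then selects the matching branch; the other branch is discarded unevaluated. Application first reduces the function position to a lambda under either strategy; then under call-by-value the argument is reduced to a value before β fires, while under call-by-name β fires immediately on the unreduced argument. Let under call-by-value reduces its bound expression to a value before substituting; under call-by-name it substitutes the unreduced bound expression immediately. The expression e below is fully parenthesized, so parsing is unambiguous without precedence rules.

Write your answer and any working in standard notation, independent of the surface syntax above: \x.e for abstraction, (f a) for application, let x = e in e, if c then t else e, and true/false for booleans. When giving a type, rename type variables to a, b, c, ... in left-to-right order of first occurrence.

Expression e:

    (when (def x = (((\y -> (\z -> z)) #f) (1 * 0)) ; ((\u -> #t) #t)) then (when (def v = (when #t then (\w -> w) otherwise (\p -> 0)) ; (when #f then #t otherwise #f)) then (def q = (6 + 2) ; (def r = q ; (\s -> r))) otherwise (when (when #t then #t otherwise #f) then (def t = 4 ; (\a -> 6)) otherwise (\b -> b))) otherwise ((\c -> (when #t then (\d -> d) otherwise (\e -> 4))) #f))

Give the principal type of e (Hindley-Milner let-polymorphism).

Answer: Int -> Int

Derivation:
z : b
\z._ : b -> b
\y._ : a -> b -> b
  unify a -> b -> b ~ Bool -> c
  unify a ~ Bool
  unify b -> b ~ c
_ _ : b -> b
  unify Int ~ Int
  unify Int ~ Int
  unify b -> b ~ Int -> d
  unify b ~ Int
  unify Int ~ d
_ _ : Int
let x : Int
\u._ : e -> Bool
  unify e -> Bool ~ Bool -> f
  unify e ~ Bool
  unify Bool ~ f
_ _ : Bool
  unify Bool ~ Bool
  unify Bool ~ Bool
w : g
\w._ : g -> g
\p._ : h -> Int
  unify g -> g ~ h -> Int
  unify g ~ h
  unify h ~ Int
let v : Int -> Int
  unify Bool ~ Bool
  unify Bool ~ Bool
  unify Bool ~ Bool
  unify Int ~ Int
  unify Int ~ Int
let q : Int
q : Int
let r : Int
r : Int
\s._ : i -> Int
  unify Bool ~ Bool
  unify Bool ~ Bool
  unify Bool ~ Bool
let t : Int
\a._ : j -> Int
b : k
\b._ : k -> k
  unify j -> Int ~ k -> k
  unify j ~ k
  unify Int ~ k
  unify i -> Int ~ Int -> Int
  unify i ~ Int
  unify Int ~ Int
  unify Bool ~ Bool
d : m
\d._ : m -> m
\e._ : n -> Int
  unify m -> m ~ n -> Int
  unify m ~ n
  unify n ~ Int
\c._ : l -> Int -> Int
  unify l -> Int -> Int ~ Bool -> o
  unify l ~ Bool
  unify Int -> Int ~ o
_ _ : Int -> Int
  unify Int -> Int ~ Int -> Int
  unify Int ~ Int
  unify Int ~ Int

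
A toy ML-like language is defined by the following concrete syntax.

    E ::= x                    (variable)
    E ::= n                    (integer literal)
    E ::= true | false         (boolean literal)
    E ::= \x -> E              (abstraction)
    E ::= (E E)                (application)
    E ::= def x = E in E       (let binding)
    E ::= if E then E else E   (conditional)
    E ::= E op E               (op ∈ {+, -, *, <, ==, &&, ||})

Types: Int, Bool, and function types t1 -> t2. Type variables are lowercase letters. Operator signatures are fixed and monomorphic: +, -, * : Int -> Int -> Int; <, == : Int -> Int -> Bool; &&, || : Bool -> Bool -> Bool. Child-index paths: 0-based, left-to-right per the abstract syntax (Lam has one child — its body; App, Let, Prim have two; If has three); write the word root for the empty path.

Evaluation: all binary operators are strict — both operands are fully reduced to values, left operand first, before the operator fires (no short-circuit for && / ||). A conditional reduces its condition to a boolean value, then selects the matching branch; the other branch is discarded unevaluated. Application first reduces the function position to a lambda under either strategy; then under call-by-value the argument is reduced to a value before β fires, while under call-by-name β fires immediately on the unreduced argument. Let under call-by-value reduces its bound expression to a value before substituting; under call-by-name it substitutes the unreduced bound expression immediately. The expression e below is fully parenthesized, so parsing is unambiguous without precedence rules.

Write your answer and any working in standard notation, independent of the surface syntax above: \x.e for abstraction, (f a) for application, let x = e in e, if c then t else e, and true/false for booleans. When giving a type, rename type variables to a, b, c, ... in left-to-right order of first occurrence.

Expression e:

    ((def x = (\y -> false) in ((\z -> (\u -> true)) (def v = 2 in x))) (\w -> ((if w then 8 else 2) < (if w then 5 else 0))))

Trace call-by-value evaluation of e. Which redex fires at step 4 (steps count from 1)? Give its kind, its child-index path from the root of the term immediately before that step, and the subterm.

Answer: beta at root : ((\u.true) (\w.((if w then 8 else 2) < (if w then 5 else 0))))

Derivation:
step 0: ((let x = (\y.false) in ((\z.(\u.true)) (let v = 2 in x))) (\w.((if w then 8 else 2) < (if w then 5 else 0))))
step 1: [let@0] (((\z.(\u.true)) (let v = 2 in (\y.false))) (\w.((if w then 8 else 2) < (if w then 5 else 0))))
step 2: [let@0.1] (((\z.(\u.true)) (\y.false)) (\w.((if w then 8 else 2) < (if w then 5 else 0))))
step 3: [beta@0] ((\u.true) (\w.((if w then 8 else 2) < (if w then 5 else 0))))
step 4: [beta@root] true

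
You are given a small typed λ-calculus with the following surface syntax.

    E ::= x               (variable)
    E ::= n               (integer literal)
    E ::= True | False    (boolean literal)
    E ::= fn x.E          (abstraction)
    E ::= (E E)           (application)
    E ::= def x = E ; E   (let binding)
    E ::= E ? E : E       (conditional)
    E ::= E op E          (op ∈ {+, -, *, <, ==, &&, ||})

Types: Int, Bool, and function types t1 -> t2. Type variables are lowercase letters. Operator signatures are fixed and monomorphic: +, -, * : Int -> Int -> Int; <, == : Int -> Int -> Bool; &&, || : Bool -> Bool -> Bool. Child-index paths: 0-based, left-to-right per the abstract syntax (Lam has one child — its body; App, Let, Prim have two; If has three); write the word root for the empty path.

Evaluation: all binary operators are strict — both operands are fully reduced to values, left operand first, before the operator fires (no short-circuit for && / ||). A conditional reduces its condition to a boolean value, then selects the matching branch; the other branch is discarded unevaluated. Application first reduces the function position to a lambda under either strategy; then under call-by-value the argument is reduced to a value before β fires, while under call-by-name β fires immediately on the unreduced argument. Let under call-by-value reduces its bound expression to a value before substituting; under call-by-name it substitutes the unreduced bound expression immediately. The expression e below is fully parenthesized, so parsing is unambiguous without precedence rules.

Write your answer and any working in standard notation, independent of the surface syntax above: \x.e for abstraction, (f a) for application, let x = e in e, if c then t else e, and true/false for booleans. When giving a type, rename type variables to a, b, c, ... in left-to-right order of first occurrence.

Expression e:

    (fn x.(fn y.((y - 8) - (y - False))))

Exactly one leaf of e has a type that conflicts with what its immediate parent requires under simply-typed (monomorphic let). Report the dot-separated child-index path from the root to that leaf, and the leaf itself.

Answer: 0.0.1.1 : false

Working:
y : b
  unify b ~ Int
  unify Int ~ Int
  unify Int ~ Int
y : Int
  unify Int ~ Int
  unify Bool ~ Int
  FAIL: mismatch Bool ~ Int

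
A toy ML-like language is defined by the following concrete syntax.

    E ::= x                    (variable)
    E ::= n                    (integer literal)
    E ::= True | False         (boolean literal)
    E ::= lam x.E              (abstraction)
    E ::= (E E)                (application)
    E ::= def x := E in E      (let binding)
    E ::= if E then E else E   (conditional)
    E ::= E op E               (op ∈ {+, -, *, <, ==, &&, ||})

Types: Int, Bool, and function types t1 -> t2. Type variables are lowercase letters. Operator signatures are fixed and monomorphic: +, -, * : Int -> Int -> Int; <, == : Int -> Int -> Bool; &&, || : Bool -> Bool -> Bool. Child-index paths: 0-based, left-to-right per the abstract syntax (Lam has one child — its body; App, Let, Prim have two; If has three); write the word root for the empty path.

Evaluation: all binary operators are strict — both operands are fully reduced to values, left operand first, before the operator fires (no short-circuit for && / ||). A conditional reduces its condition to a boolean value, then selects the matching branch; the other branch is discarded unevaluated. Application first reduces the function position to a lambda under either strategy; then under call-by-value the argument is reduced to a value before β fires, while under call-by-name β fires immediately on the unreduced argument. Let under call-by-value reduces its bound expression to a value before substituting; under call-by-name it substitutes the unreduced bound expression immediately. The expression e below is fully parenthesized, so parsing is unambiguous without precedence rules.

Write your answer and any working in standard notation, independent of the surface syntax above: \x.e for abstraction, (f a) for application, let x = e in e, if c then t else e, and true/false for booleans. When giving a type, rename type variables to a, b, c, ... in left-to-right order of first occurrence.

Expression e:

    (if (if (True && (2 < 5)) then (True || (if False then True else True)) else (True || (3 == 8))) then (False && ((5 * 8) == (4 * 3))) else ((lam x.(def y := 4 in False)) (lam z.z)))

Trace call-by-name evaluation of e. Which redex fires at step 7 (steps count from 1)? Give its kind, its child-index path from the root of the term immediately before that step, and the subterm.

Trace:
step 0: (if (if (true && (2 < 5)) then (true || (if false then true else true)) else (true || (3 == 8))) then (false && ((5 * 8) == (4 * 3))) else ((\x.(let y = 4 in false)) (\z.z)))
step 1: [delta@0.0.1] (if (if (true && true) then (true || (if false then true else true)) else (true || (3 == 8))) then (false && ((5 * 8) == (4 * 3))) else ((\x.(let y = 4 in false)) (\z.z)))
step 2: [delta@0.0] (if (if true then (true || (if false then true else true)) else (true || (3 == 8))) then (false && ((5 * 8) == (4 * 3))) else ((\x.(let y = 4 in false)) (\z.z)))
step 3: [if@0] (if (true || (if false then true else true)) then (false && ((5 * 8) == (4 * 3))) else ((\x.(let y = 4 in false)) (\z.z)))
step 4: [if@0.1] (if (true || true) then (false && ((5 * 8) == (4 * 3))) else ((\x.(let y = 4 in false)) (\z.z)))
step 5: [delta@0] (if true then (false && ((5 * 8) == (4 * 3))) else ((\x.(let y = 4 in false)) (\z.z)))
step 6: [if@root] (false && ((5 * 8) == (4 * 3)))
step 7: [delta@1.0] (false && (40 == (4 * 3)))

Answer: delta at 1.0 : (5 * 8)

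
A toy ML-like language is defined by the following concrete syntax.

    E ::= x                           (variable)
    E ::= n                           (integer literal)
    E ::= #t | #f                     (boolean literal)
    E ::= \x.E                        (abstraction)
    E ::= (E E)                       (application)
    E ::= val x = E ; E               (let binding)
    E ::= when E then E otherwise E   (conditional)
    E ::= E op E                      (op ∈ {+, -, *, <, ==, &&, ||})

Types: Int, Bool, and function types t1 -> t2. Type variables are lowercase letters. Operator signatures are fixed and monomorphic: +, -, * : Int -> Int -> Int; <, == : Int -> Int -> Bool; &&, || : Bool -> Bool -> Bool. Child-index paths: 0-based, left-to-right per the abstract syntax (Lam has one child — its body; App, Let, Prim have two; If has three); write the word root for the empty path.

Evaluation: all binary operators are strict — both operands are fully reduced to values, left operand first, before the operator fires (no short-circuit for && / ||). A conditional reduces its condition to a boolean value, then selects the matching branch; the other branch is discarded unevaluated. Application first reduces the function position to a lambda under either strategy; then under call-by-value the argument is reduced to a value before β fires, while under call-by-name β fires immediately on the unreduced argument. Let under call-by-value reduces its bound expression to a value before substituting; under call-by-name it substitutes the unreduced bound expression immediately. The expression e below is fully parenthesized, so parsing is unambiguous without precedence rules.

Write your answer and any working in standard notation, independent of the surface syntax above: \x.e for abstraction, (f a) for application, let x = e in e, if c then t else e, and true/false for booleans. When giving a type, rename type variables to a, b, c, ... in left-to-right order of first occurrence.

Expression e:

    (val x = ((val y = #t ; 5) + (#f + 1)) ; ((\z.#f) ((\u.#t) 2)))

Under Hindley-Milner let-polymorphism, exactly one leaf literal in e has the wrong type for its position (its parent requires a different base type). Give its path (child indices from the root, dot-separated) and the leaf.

Trace:
let y : Bool
  unify Int ~ Int
  unify Bool ~ Int
  FAIL: mismatch Bool ~ Int

Answer: 0.1.0 : false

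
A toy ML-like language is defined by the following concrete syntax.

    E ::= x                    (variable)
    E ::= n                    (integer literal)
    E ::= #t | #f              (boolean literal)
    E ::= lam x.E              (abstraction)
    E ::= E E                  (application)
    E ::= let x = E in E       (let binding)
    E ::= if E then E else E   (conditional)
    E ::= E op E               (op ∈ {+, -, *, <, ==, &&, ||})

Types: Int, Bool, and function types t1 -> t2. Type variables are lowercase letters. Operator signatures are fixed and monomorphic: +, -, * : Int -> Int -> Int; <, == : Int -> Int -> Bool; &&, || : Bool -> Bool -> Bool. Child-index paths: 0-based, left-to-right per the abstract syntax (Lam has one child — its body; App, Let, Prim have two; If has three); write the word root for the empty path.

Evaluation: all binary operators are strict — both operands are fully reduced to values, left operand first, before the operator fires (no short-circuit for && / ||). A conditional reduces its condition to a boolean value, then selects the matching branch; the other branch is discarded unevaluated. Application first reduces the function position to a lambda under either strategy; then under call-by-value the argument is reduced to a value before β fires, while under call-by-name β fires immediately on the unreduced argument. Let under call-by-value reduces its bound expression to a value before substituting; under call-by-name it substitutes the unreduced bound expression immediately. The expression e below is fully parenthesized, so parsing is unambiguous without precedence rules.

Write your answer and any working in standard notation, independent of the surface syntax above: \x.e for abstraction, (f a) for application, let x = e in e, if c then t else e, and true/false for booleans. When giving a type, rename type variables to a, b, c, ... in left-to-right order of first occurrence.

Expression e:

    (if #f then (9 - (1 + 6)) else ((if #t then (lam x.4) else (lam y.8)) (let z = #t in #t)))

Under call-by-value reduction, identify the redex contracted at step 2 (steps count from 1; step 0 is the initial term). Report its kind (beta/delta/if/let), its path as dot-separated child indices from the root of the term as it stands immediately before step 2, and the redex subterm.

Derivation:
step 0: (if false then (9 - (1 + 6)) else ((if true then (\x.4) else (\y.8)) (let z = true in true)))
step 1: [if@root] ((if true then (\x.4) else (\y.8)) (let z = true in true))
step 2: [if@0] ((\x.4) (let z = true in true))

Answer: if at 0 : (if true then (\x.4) else (\y.8))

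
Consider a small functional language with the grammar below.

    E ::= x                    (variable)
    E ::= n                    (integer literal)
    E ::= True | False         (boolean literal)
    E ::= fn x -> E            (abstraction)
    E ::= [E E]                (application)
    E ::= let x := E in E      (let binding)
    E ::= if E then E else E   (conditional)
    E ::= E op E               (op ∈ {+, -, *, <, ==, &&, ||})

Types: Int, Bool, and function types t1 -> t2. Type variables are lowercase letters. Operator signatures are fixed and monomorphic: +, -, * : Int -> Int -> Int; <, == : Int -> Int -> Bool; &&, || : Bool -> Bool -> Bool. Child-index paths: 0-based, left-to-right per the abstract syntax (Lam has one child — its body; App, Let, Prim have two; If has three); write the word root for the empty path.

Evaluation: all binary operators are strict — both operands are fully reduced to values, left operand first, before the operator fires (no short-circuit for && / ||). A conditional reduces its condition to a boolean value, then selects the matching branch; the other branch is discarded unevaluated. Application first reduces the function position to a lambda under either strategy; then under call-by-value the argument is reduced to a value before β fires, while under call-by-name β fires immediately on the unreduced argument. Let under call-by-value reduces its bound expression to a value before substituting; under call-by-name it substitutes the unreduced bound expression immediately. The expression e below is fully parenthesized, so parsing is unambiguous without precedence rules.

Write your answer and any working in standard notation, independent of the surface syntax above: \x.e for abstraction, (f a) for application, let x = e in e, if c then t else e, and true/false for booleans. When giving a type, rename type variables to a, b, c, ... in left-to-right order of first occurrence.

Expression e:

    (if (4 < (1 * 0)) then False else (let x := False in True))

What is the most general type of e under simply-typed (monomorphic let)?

Answer: Bool

Working:
  unify Int ~ Int
  unify Int ~ Int
  unify Int ~ Int
  unify Int ~ Int
  unify Bool ~ Bool
let x : Bool
  unify Bool ~ Bool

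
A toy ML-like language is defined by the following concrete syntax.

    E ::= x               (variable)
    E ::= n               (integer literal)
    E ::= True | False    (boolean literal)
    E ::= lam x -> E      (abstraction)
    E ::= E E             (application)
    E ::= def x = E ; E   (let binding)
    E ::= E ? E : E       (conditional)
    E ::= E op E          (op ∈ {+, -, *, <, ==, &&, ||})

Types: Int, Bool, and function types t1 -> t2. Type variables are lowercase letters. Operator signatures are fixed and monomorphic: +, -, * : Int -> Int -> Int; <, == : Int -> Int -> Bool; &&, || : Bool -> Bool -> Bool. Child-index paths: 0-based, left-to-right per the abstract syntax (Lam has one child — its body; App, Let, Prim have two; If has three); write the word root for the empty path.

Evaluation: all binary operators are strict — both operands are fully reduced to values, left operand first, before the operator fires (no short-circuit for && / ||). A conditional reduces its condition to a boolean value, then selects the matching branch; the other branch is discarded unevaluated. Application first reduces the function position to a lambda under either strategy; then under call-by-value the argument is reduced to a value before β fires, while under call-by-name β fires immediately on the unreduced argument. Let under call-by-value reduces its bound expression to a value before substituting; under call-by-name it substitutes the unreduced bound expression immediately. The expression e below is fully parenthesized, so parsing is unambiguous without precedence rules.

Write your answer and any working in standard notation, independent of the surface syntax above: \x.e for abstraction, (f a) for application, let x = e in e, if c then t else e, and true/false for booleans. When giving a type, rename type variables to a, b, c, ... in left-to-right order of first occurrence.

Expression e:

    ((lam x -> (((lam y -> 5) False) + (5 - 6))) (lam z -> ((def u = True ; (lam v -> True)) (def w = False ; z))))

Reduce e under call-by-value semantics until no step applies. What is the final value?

Working:
step 0: ((\x.(((\y.5) false) + (5 - 6))) (\z.((let u = true in (\v.true)) (let w = false in z))))
step 1: [beta@root] (((\y.5) false) + (5 - 6))
step 2: [beta@0] (5 + (5 - 6))
step 3: [delta@1] (5 + -1)
step 4: [delta@root] 4

Answer: 4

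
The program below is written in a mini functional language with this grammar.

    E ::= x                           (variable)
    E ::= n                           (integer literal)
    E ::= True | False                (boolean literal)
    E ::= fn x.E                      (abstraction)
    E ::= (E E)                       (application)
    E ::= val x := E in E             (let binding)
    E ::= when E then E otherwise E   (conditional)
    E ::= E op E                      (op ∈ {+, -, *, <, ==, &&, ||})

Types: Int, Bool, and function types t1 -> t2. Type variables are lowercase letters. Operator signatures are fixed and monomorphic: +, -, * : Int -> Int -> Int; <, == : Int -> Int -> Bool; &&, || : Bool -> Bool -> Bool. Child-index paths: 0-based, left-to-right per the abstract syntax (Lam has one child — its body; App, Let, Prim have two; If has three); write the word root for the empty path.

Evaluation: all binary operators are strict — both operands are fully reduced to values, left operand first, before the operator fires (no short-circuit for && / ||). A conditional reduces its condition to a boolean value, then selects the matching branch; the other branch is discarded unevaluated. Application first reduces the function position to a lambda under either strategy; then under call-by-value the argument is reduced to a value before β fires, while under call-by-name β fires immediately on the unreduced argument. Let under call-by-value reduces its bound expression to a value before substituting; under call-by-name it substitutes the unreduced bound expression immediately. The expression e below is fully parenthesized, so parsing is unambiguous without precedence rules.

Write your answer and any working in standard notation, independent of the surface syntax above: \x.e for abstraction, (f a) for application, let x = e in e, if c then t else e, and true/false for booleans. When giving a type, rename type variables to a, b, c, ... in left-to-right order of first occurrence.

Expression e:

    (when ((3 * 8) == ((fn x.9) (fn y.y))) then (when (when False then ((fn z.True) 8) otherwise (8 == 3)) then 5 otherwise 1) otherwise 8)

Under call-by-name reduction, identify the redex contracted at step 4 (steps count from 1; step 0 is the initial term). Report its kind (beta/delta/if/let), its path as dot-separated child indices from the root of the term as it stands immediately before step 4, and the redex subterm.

Derivation:
step 0: (if ((3 * 8) == ((\x.9) (\y.y))) then (if (if false then ((\z.true) 8) else (8 == 3)) then 5 else 1) else 8)
step 1: [delta@0.0] (if (24 == ((\x.9) (\y.y))) then (if (if false then ((\z.true) 8) else (8 == 3)) then 5 else 1) else 8)
step 2: [beta@0.1] (if (24 == 9) then (if (if false then ((\z.true) 8) else (8 == 3)) then 5 else 1) else 8)
step 3: [delta@0] (if false then (if (if false then ((\z.true) 8) else (8 == 3)) then 5 else 1) else 8)
step 4: [if@root] 8

Answer: if at root : (if false then (if (if false then ((\z.true) 8) else (8 == 3)) then 5 else 1) else 8)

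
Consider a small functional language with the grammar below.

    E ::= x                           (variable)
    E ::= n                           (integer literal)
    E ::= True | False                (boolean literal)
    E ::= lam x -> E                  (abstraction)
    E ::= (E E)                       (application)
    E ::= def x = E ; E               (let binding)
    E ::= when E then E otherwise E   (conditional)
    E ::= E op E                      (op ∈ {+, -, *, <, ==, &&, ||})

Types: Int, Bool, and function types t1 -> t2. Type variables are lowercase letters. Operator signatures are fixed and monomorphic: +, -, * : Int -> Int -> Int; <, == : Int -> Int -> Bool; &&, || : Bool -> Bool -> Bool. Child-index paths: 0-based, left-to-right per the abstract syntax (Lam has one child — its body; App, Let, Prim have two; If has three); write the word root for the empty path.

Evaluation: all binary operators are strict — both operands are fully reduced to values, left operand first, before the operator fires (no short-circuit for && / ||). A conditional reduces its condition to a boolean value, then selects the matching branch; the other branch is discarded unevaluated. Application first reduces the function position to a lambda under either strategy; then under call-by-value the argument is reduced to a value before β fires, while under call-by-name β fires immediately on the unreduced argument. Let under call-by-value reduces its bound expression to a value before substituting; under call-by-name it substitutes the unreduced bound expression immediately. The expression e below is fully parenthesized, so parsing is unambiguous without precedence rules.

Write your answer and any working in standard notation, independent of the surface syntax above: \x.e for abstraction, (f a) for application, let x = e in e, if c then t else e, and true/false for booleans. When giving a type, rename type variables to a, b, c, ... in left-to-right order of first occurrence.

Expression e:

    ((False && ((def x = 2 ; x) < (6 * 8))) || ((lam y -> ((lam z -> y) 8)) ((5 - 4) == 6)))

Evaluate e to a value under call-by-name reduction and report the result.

Derivation:
step 0: ((false && ((let x = 2 in x) < (6 * 8))) || ((\y.((\z.y) 8)) ((5 - 4) == 6)))
step 1: [let@0.1.0] ((false && (2 < (6 * 8))) || ((\y.((\z.y) 8)) ((5 - 4) == 6)))
step 2: [delta@0.1.1] ((false && (2 < 48)) || ((\y.((\z.y) 8)) ((5 - 4) == 6)))
step 3: [delta@0.1] ((false && true) || ((\y.((\z.y) 8)) ((5 - 4) == 6)))
step 4: [delta@0] (false || ((\y.((\z.y) 8)) ((5 - 4) == 6)))
step 5: [beta@1] (false || ((\z.((5 - 4) == 6)) 8))
step 6: [beta@1] (false || ((5 - 4) == 6))
step 7: [delta@1.0] (false || (1 == 6))
step 8: [delta@1] (false || false)
step 9: [delta@root] false

Answer: false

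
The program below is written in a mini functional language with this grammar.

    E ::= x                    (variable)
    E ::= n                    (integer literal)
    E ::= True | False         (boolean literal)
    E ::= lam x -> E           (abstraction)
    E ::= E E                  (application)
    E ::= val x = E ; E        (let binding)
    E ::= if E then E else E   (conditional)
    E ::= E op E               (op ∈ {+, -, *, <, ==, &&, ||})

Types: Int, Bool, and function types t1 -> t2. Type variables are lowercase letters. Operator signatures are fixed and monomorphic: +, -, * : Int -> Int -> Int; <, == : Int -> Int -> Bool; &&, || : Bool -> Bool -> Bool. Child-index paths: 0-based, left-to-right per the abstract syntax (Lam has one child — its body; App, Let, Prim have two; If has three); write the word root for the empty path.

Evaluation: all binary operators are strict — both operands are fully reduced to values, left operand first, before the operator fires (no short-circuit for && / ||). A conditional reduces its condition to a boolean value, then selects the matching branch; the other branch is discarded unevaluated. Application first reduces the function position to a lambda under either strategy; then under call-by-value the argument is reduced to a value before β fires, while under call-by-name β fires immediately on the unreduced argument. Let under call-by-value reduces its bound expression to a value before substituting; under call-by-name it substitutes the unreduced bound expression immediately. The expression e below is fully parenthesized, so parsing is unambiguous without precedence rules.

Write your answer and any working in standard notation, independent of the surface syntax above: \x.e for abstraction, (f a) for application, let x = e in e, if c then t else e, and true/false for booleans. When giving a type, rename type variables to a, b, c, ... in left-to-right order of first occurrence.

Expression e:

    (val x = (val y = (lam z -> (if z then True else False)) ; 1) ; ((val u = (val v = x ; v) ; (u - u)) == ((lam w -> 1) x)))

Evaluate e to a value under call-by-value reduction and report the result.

Trace:
step 0: (let x = (let y = (\z.(if z then true else false)) in 1) in ((let u = (let v = x in v) in (u - u)) == ((\w.1) x)))
step 1: [let@0] (let x = 1 in ((let u = (let v = x in v) in (u - u)) == ((\w.1) x)))
step 2: [let@root] ((let u = (let v = 1 in v) in (u - u)) == ((\w.1) 1))
step 3: [let@0.0] ((let u = 1 in (u - u)) == ((\w.1) 1))
step 4: [let@0] ((1 - 1) == ((\w.1) 1))
step 5: [delta@0] (0 == ((\w.1) 1))
step 6: [beta@1] (0 == 1)
step 7: [delta@root] false

Answer: false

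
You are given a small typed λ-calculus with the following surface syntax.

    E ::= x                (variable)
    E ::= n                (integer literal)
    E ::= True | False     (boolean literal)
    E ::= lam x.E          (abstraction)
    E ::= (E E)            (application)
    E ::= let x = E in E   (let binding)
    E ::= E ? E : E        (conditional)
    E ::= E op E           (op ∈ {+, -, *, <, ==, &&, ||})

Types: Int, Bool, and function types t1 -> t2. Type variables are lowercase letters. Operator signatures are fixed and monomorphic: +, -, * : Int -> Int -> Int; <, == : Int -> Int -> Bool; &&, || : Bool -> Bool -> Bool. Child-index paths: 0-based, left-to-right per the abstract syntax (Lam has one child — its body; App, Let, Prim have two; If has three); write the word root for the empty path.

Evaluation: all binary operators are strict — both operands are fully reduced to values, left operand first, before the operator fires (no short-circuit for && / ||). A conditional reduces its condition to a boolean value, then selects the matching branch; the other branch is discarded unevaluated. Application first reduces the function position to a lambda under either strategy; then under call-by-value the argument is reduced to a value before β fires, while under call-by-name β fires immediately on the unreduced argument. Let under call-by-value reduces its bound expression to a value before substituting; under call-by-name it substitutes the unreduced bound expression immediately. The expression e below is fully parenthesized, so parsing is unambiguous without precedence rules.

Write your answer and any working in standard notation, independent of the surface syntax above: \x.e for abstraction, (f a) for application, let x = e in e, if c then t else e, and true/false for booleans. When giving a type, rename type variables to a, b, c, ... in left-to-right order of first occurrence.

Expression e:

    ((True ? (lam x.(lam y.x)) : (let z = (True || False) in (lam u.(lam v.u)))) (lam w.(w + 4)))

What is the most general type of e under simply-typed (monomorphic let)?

Answer: a -> Int -> Int

Trace:
  unify Bool ~ Bool
x : a
\y._ : b -> a
\x._ : a -> b -> a
  unify Bool ~ Bool
  unify Bool ~ Bool
let z : Bool
u : c
\v._ : d -> c
\u._ : c -> d -> c
  unify a -> b -> a ~ c -> d -> c
  unify a ~ c
  unify b -> c ~ d -> c
  unify b ~ d
  unify c ~ c
w : e
  unify e ~ Int
  unify Int ~ Int
\w._ : Int -> Int
  unify c -> d -> c ~ (Int -> Int) -> f
  unify c ~ Int -> Int
  unify d -> Int -> Int ~ f
_ _ : d -> Int -> Int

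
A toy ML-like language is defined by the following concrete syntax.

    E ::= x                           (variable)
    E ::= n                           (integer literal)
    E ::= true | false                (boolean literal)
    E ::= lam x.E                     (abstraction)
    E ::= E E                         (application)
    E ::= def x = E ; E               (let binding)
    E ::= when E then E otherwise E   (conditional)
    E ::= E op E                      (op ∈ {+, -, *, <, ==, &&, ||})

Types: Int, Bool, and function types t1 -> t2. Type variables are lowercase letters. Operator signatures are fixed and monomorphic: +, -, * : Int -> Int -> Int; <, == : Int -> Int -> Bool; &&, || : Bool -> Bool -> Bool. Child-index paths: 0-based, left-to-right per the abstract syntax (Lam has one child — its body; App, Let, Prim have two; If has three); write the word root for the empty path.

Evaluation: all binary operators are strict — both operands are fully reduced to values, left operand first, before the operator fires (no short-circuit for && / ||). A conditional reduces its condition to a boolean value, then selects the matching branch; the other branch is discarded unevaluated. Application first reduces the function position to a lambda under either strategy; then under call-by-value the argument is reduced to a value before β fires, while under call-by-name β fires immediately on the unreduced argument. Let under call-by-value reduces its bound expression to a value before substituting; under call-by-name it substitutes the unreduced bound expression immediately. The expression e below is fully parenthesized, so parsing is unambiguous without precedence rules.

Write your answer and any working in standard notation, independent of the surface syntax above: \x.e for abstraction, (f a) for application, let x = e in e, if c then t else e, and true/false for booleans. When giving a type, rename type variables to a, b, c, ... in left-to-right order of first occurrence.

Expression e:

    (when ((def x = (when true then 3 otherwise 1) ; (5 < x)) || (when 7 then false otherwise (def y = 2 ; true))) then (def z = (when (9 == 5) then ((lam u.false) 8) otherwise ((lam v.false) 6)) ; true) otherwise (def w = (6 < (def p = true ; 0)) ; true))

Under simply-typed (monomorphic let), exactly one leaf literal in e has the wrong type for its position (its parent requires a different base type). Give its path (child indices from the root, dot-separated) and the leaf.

Answer: 0.1.0 : 7

Derivation:
  unify Bool ~ Bool
  unify Int ~ Int
let x : Int
  unify Int ~ Int
x : Int
  unify Int ~ Int
  unify Bool ~ Bool
  unify Int ~ Bool
  FAIL: mismatch Int ~ Bool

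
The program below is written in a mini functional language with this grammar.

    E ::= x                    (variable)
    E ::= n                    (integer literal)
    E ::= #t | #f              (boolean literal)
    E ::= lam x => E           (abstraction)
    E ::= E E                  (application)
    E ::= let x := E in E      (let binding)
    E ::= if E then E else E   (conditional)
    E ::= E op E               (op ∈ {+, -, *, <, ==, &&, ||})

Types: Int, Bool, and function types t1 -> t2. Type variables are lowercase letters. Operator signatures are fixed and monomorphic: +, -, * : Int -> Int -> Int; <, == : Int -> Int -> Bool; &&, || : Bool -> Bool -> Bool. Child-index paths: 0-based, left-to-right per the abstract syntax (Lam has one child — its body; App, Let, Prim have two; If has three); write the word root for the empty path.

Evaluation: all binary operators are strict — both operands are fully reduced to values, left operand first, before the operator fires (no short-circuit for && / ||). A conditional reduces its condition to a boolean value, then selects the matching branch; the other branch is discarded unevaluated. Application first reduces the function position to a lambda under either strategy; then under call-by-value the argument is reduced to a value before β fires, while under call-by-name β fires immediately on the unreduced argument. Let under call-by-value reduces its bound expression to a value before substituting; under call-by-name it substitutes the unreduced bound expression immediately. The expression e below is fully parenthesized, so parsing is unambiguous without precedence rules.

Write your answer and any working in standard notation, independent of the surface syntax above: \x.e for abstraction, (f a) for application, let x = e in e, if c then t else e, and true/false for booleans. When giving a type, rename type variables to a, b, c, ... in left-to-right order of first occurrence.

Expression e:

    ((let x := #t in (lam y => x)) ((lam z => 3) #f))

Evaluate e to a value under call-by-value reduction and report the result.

Answer: true

Working:
step 0: ((let x = true in (\y.x)) ((\z.3) false))
step 1: [let@0] ((\y.true) ((\z.3) false))
step 2: [beta@1] ((\y.true) 3)
step 3: [beta@root] true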